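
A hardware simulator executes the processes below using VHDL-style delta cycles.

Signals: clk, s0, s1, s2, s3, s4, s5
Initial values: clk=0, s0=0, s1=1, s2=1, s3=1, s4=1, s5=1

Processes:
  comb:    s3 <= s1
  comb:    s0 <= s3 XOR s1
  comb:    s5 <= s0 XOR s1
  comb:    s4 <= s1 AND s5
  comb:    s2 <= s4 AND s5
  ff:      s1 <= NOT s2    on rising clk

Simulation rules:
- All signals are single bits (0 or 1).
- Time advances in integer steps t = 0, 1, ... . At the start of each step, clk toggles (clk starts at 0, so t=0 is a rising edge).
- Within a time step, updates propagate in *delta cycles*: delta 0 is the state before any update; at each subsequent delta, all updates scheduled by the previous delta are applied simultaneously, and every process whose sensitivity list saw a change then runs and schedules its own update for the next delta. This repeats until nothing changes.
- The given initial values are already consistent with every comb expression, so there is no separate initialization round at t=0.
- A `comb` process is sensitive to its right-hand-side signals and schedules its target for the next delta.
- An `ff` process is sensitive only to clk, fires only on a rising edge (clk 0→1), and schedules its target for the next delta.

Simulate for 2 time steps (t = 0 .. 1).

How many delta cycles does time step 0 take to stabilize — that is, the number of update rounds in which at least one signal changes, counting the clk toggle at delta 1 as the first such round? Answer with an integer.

5

t=0 Δ0: s5=1 clk=0 s3=1 s2=1 s4=1 s1=1 s0=0
  Δ1: clk:0→1
  Δ2: s1:1→0
  Δ3: s5:1→0, s3:1→0, s4:1→0, s0:0→1
  Δ4: s5:0→1, s2:1→0, s0:1→0
  Δ5: s5:1→0
  (5Δ to stable)
t=1 Δ0: s5=0 clk=1 s3=0 s2=0 s4=0 s1=0 s0=0
  Δ1: clk:1→0
  (1Δ to stable)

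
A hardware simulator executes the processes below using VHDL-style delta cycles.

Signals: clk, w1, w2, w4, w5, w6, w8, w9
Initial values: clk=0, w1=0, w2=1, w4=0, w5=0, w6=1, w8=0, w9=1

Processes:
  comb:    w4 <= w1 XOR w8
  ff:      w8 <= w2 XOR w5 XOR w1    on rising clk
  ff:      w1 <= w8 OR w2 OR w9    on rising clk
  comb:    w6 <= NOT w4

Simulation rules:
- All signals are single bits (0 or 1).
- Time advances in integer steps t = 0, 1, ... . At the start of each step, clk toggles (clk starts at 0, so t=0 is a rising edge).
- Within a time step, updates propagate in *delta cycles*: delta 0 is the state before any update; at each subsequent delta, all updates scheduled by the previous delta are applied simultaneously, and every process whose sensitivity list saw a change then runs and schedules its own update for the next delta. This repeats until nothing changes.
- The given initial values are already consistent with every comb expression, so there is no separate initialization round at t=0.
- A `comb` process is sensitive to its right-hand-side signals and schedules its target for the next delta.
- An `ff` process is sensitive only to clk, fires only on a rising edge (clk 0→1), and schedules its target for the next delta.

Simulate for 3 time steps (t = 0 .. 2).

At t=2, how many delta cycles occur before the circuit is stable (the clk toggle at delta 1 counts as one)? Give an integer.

[bits: w2,w5,clk,w4,w1,w6,w8,w9]
t=0: Δ0=10000101 Δ1=10100101 Δ2=10101111 | 2Δ
t=1: Δ0=10101111 Δ1=10001111 | 1Δ
t=2: Δ0=10001111 Δ1=10101111 Δ2=10101101 Δ3=10111101 Δ4=10111001 | 4Δ

4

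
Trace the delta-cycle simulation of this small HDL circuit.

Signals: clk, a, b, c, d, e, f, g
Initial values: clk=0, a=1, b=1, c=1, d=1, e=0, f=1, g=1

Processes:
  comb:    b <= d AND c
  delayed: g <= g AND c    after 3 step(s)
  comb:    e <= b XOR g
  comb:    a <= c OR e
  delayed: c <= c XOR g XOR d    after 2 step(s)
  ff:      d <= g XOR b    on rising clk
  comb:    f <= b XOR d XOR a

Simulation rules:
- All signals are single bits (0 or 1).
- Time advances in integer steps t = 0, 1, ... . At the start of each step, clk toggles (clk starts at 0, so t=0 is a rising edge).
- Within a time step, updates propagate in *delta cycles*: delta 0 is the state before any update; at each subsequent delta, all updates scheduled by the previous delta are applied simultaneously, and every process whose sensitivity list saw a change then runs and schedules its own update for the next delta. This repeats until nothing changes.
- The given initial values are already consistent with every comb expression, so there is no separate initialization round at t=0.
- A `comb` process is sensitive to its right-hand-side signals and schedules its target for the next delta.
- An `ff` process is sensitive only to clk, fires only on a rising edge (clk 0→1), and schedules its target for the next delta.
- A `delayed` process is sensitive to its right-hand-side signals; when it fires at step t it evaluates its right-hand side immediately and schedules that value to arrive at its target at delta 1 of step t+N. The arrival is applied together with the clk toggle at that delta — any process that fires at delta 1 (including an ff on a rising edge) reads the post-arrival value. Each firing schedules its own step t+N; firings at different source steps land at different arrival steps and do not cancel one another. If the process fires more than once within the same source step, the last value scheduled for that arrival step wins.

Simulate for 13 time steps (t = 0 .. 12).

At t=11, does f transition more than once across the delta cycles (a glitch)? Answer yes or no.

no

[bits: g,a,d,b,c,e,clk,f]
t=0: Δ0=11111001 Δ1=11111011 Δ2=11011011 Δ3=11001010 Δ4=11001111 | 4Δ
t=1: Δ0=11001111 Δ1=11001101 | 1Δ
t=2: Δ0=11001101 Δ1=11000111 Δ2=11100111 Δ3=11100110 | 3Δ
t=3: Δ0=11100110 Δ1=11100100 | 1Δ
t=4: Δ0=11100100 Δ1=11100110 | 1Δ
t=5: Δ0=11100110 Δ1=01100100 Δ2=01100000 Δ3=00100000 Δ4=00100001 | 4Δ
t=6: Δ0=00100001 Δ1=00100011 Δ2=00000011 Δ3=00000010 | 3Δ
t=7: Δ0=00000010 Δ1=00001000 Δ2=01001000 Δ3=01001001 | 3Δ
t=8: Δ0=01001001 Δ1=01000011 Δ2=00000011 Δ3=00000010 | 3Δ
t=9: Δ0=00000010 Δ1=00001000 Δ2=01001000 Δ3=01001001 | 3Δ
t=10: Δ0=01001001 Δ1=01000011 Δ2=00000011 Δ3=00000010 | 3Δ
t=11: Δ0=00000010 Δ1=00001000 Δ2=01001000 Δ3=01001001 | 3Δ
t=12: Δ0=01001001 Δ1=01000011 Δ2=00000011 Δ3=00000010 | 3Δ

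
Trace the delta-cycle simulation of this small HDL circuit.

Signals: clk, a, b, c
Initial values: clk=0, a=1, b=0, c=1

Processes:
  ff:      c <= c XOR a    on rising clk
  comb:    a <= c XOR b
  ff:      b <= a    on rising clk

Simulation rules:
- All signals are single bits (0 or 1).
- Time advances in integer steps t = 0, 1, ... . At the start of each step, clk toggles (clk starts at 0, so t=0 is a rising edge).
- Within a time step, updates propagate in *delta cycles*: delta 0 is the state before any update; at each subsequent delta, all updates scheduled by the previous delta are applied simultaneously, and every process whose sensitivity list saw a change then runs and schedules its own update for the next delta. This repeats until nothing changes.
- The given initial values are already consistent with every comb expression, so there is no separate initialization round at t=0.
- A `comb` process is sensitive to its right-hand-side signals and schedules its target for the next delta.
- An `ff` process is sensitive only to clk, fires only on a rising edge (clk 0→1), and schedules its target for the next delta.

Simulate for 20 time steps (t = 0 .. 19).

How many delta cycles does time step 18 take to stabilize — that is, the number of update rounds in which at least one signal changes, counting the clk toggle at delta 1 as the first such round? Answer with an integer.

[bits: b,c,clk,a]
t=0: Δ0=0101 Δ1=0111 Δ2=1011 | 2Δ
t=1: Δ0=1011 Δ1=1001 | 1Δ
t=2: Δ0=1001 Δ1=1011 Δ2=1111 Δ3=1110 | 3Δ
t=3: Δ0=1110 Δ1=1100 | 1Δ
t=4: Δ0=1100 Δ1=1110 Δ2=0110 Δ3=0111 | 3Δ
t=5: Δ0=0111 Δ1=0101 | 1Δ
t=6: Δ0=0101 Δ1=0111 Δ2=1011 | 2Δ
t=7: Δ0=1011 Δ1=1001 | 1Δ
t=8: Δ0=1001 Δ1=1011 Δ2=1111 Δ3=1110 | 3Δ
t=9: Δ0=1110 Δ1=1100 | 1Δ
t=10: Δ0=1100 Δ1=1110 Δ2=0110 Δ3=0111 | 3Δ
t=11: Δ0=0111 Δ1=0101 | 1Δ
t=12: Δ0=0101 Δ1=0111 Δ2=1011 | 2Δ
t=13: Δ0=1011 Δ1=1001 | 1Δ
t=14: Δ0=1001 Δ1=1011 Δ2=1111 Δ3=1110 | 3Δ
t=15: Δ0=1110 Δ1=1100 | 1Δ
t=16: Δ0=1100 Δ1=1110 Δ2=0110 Δ3=0111 | 3Δ
t=17: Δ0=0111 Δ1=0101 | 1Δ
t=18: Δ0=0101 Δ1=0111 Δ2=1011 | 2Δ
t=19: Δ0=1011 Δ1=1001 | 1Δ

2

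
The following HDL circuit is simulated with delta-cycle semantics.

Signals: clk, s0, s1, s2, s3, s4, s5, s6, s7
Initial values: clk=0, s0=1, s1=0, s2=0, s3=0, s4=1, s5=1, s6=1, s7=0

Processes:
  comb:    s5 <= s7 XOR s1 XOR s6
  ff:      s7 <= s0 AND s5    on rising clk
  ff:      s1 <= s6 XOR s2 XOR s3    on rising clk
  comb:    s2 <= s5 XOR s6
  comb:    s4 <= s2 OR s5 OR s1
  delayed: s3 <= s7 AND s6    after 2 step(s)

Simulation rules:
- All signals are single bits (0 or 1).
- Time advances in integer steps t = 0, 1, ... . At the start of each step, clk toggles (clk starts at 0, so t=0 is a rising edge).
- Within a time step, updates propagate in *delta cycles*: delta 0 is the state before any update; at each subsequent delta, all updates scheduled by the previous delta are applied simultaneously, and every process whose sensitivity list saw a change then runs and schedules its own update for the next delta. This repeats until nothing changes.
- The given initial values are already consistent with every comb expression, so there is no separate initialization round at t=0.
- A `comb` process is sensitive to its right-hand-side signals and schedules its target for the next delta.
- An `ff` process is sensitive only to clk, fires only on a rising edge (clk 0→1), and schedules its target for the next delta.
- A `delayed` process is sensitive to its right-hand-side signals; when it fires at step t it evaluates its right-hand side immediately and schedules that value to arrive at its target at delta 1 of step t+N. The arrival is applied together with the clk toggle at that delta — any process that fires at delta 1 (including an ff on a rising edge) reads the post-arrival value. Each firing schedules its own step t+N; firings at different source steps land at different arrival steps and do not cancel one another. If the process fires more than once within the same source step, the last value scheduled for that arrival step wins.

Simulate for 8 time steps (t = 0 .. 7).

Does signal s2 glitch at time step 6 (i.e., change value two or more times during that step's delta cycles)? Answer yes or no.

no

[bits: clk,s3,s6,s4,s1,s5,s7,s0,s2]
t=0: Δ0=001101010 Δ1=101101010 Δ2=101111110 | 2Δ
t=1: Δ0=101111110 Δ1=001111110 | 1Δ
t=2: Δ0=001111110 Δ1=111111110 Δ2=111101110 Δ3=111100110 Δ4=111000111 Δ5=111100111 | 5Δ
t=3: Δ0=111100111 Δ1=011100111 | 1Δ
t=4: Δ0=011100111 Δ1=111100111 Δ2=111110011 | 2Δ
t=5: Δ0=111110011 Δ1=011110011 | 1Δ
t=6: Δ0=011110011 Δ1=101110011 Δ2=101100011 Δ3=101101011 Δ4=101101010 | 4Δ
t=7: Δ0=101101010 Δ1=001101010 | 1Δ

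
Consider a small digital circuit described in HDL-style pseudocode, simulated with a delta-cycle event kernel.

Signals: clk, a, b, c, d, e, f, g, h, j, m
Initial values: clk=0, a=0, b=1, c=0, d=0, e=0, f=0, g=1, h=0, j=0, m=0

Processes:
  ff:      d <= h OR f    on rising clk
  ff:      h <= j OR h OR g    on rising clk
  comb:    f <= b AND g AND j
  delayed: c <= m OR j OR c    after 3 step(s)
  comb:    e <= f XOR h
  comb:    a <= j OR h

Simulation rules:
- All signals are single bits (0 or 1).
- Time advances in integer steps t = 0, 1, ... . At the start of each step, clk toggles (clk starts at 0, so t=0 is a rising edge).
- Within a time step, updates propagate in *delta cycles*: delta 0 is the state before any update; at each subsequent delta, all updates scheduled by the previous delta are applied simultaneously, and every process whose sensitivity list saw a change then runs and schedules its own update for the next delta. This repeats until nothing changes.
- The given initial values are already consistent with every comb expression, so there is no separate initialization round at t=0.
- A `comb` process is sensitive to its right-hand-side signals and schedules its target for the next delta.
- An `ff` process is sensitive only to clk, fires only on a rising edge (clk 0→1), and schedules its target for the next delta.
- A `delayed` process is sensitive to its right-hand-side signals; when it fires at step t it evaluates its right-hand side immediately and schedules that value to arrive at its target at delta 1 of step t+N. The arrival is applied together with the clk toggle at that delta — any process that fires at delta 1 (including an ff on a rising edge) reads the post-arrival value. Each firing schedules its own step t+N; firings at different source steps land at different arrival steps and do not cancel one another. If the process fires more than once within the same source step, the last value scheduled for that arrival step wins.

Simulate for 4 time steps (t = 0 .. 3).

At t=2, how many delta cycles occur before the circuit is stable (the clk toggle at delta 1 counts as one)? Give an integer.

[bits: j,e,d,m,h,f,c,g,b,clk,a]
t=0: Δ0=00000001100 Δ1=00000001110 Δ2=00001001110 Δ3=01001001111 | 3Δ
t=1: Δ0=01001001111 Δ1=01001001101 | 1Δ
t=2: Δ0=01001001101 Δ1=01001001111 Δ2=01101001111 | 2Δ
t=3: Δ0=01101001111 Δ1=01101001101 | 1Δ

2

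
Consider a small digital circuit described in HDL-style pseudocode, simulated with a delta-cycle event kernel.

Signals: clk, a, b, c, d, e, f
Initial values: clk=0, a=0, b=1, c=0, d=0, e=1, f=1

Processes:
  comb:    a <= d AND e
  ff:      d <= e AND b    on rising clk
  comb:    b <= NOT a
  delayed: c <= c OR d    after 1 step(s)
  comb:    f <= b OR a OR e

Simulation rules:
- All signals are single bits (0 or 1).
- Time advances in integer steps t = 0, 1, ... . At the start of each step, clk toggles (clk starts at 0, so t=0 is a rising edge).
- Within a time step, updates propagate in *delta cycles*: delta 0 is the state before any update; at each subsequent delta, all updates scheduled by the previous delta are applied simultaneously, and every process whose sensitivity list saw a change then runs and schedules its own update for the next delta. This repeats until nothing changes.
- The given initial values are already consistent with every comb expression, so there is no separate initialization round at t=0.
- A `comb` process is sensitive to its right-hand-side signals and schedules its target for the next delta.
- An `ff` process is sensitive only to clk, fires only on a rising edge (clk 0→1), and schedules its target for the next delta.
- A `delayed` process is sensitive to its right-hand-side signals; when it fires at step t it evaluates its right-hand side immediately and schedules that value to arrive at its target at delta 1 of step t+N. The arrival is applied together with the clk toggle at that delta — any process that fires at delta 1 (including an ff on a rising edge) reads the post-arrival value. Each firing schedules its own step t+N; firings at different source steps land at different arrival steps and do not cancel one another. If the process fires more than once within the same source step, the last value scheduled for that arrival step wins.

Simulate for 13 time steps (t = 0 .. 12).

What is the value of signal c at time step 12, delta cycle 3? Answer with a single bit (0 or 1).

1

t0.Δ0 b=1 a=0 d=0 c=0 clk=0 e=1 f=1
t0.Δ1 b=1 a=0 d=0 c=0 clk=1 e=1 f=1
t0.Δ2 b=1 a=0 d=1 c=0 clk=1 e=1 f=1
t0.Δ3 b=1 a=1 d=1 c=0 clk=1 e=1 f=1
t0.Δ4 b=0 a=1 d=1 c=0 clk=1 e=1 f=1
t1.Δ0 b=0 a=1 d=1 c=0 clk=1 e=1 f=1
t1.Δ1 b=0 a=1 d=1 c=1 clk=0 e=1 f=1
t2.Δ0 b=0 a=1 d=1 c=1 clk=0 e=1 f=1
t2.Δ1 b=0 a=1 d=1 c=1 clk=1 e=1 f=1
t2.Δ2 b=0 a=1 d=0 c=1 clk=1 e=1 f=1
t2.Δ3 b=0 a=0 d=0 c=1 clk=1 e=1 f=1
t2.Δ4 b=1 a=0 d=0 c=1 clk=1 e=1 f=1
t3.Δ0 b=1 a=0 d=0 c=1 clk=1 e=1 f=1
t3.Δ1 b=1 a=0 d=0 c=1 clk=0 e=1 f=1
t4.Δ0 b=1 a=0 d=0 c=1 clk=0 e=1 f=1
t4.Δ1 b=1 a=0 d=0 c=1 clk=1 e=1 f=1
t4.Δ2 b=1 a=0 d=1 c=1 clk=1 e=1 f=1
t4.Δ3 b=1 a=1 d=1 c=1 clk=1 e=1 f=1
t4.Δ4 b=0 a=1 d=1 c=1 clk=1 e=1 f=1
t5.Δ0 b=0 a=1 d=1 c=1 clk=1 e=1 f=1
t5.Δ1 b=0 a=1 d=1 c=1 clk=0 e=1 f=1
t6.Δ0 b=0 a=1 d=1 c=1 clk=0 e=1 f=1
t6.Δ1 b=0 a=1 d=1 c=1 clk=1 e=1 f=1
t6.Δ2 b=0 a=1 d=0 c=1 clk=1 e=1 f=1
t6.Δ3 b=0 a=0 d=0 c=1 clk=1 e=1 f=1
t6.Δ4 b=1 a=0 d=0 c=1 clk=1 e=1 f=1
t7.Δ0 b=1 a=0 d=0 c=1 clk=1 e=1 f=1
t7.Δ1 b=1 a=0 d=0 c=1 clk=0 e=1 f=1
t8.Δ0 b=1 a=0 d=0 c=1 clk=0 e=1 f=1
t8.Δ1 b=1 a=0 d=0 c=1 clk=1 e=1 f=1
t8.Δ2 b=1 a=0 d=1 c=1 clk=1 e=1 f=1
t8.Δ3 b=1 a=1 d=1 c=1 clk=1 e=1 f=1
t8.Δ4 b=0 a=1 d=1 c=1 clk=1 e=1 f=1
t9.Δ0 b=0 a=1 d=1 c=1 clk=1 e=1 f=1
t9.Δ1 b=0 a=1 d=1 c=1 clk=0 e=1 f=1
t10.Δ0 b=0 a=1 d=1 c=1 clk=0 e=1 f=1
t10.Δ1 b=0 a=1 d=1 c=1 clk=1 e=1 f=1
t10.Δ2 b=0 a=1 d=0 c=1 clk=1 e=1 f=1
t10.Δ3 b=0 a=0 d=0 c=1 clk=1 e=1 f=1
t10.Δ4 b=1 a=0 d=0 c=1 clk=1 e=1 f=1
t11.Δ0 b=1 a=0 d=0 c=1 clk=1 e=1 f=1
t11.Δ1 b=1 a=0 d=0 c=1 clk=0 e=1 f=1
t12.Δ0 b=1 a=0 d=0 c=1 clk=0 e=1 f=1
t12.Δ1 b=1 a=0 d=0 c=1 clk=1 e=1 f=1
t12.Δ2 b=1 a=0 d=1 c=1 clk=1 e=1 f=1
t12.Δ3 b=1 a=1 d=1 c=1 clk=1 e=1 f=1
t12.Δ4 b=0 a=1 d=1 c=1 clk=1 e=1 f=1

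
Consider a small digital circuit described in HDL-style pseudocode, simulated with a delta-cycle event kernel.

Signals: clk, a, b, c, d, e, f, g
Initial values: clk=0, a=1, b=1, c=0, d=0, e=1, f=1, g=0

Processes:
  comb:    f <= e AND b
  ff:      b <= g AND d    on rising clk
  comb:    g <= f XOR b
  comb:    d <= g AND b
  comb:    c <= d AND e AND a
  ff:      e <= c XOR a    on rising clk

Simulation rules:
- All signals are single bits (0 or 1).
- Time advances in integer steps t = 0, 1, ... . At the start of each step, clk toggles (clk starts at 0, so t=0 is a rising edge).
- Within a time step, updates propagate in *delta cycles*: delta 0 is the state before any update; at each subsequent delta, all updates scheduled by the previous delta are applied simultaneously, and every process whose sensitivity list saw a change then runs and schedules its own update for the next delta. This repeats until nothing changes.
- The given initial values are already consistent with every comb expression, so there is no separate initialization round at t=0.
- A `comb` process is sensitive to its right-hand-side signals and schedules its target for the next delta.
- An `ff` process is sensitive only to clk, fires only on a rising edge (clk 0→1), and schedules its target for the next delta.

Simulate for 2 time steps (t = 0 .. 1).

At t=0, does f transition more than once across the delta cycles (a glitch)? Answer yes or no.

no

[bits: e,c,b,d,f,g,clk,a]
t=0: Δ0=10101001 Δ1=10101011 Δ2=10001011 Δ3=10000111 Δ4=10000011 | 4Δ
t=1: Δ0=10000011 Δ1=10000001 | 1Δ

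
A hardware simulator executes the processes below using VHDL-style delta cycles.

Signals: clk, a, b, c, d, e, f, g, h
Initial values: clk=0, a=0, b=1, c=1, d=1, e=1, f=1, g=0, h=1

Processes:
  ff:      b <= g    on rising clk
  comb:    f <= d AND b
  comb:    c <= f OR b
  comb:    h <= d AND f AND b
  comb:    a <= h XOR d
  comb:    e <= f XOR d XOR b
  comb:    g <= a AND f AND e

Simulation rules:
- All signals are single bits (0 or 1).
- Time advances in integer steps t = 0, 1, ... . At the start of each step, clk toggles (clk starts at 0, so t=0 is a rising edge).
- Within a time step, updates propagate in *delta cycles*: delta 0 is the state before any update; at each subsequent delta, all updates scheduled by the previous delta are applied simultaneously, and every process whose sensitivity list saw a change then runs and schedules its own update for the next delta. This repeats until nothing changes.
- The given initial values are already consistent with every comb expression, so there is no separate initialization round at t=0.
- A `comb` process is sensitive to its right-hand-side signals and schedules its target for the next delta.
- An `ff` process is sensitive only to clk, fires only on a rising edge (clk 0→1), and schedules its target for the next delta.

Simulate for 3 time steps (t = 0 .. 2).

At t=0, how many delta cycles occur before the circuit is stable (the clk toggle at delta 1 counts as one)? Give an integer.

4

t0.Δ0 f=1 a=0 clk=0 g=0 b=1 c=1 d=1 e=1 h=1
t0.Δ1 f=1 a=0 clk=1 g=0 b=1 c=1 d=1 e=1 h=1
t0.Δ2 f=1 a=0 clk=1 g=0 b=0 c=1 d=1 e=1 h=1
t0.Δ3 f=0 a=0 clk=1 g=0 b=0 c=1 d=1 e=0 h=0
t0.Δ4 f=0 a=1 clk=1 g=0 b=0 c=0 d=1 e=1 h=0
t1.Δ0 f=0 a=1 clk=1 g=0 b=0 c=0 d=1 e=1 h=0
t1.Δ1 f=0 a=1 clk=0 g=0 b=0 c=0 d=1 e=1 h=0
t2.Δ0 f=0 a=1 clk=0 g=0 b=0 c=0 d=1 e=1 h=0
t2.Δ1 f=0 a=1 clk=1 g=0 b=0 c=0 d=1 e=1 h=0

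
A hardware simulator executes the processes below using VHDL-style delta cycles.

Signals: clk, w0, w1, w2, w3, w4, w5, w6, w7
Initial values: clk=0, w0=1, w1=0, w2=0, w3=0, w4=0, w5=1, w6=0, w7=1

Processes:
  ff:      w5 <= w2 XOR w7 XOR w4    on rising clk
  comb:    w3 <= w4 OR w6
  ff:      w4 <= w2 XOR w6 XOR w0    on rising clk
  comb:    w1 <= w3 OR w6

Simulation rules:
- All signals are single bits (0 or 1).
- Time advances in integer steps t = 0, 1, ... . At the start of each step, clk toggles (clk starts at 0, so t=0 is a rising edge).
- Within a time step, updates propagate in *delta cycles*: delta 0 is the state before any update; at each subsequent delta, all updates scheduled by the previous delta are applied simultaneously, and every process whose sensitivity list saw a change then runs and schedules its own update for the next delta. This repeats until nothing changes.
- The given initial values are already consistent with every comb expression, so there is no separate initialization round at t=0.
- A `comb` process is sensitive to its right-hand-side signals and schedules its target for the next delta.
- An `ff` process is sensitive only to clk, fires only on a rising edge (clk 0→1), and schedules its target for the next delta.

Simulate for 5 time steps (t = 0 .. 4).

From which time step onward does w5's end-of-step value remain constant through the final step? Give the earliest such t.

t=0 Δ0: w2=0 w1=0 w6=0 w5=1 w3=0 w7=1 w0=1 w4=0 clk=0
  Δ1: clk:0→1
  Δ2: w4:0→1
  Δ3: w3:0→1
  Δ4: w1:0→1
  (4Δ to stable)
t=1 Δ0: w2=0 w1=1 w6=0 w5=1 w3=1 w7=1 w0=1 w4=1 clk=1
  Δ1: clk:1→0
  (1Δ to stable)
t=2 Δ0: w2=0 w1=1 w6=0 w5=1 w3=1 w7=1 w0=1 w4=1 clk=0
  Δ1: clk:0→1
  Δ2: w5:1→0
  (2Δ to stable)
t=3 Δ0: w2=0 w1=1 w6=0 w5=0 w3=1 w7=1 w0=1 w4=1 clk=1
  Δ1: clk:1→0
  (1Δ to stable)
t=4 Δ0: w2=0 w1=1 w6=0 w5=0 w3=1 w7=1 w0=1 w4=1 clk=0
  Δ1: clk:0→1
  (1Δ to stable)

2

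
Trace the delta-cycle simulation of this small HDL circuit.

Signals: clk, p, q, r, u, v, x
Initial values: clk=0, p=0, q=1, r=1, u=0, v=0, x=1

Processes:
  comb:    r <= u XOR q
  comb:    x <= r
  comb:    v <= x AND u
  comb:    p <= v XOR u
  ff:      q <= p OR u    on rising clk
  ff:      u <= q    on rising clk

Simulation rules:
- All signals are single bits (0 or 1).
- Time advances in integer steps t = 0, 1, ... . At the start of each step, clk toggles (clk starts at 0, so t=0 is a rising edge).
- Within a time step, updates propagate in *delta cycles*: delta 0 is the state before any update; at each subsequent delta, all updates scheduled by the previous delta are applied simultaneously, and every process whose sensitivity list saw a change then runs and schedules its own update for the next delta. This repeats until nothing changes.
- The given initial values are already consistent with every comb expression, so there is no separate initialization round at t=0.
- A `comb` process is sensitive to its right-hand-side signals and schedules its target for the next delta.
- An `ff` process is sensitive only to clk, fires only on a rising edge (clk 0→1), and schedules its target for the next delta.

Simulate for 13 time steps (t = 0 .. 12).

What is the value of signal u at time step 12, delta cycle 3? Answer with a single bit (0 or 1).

1

t=0 Δ0: r=1 clk=0 q=1 p=0 u=0 x=1 v=0
  Δ1: clk:0→1
  Δ2: q:1→0, u:0→1
  Δ3: p:0→1, v:0→1
  Δ4: p:1→0
  (4Δ to stable)
t=1 Δ0: r=1 clk=1 q=0 p=0 u=1 x=1 v=1
  Δ1: clk:1→0
  (1Δ to stable)
t=2 Δ0: r=1 clk=0 q=0 p=0 u=1 x=1 v=1
  Δ1: clk:0→1
  Δ2: q:0→1, u:1→0
  Δ3: p:0→1, v:1→0
  Δ4: p:1→0
  (4Δ to stable)
t=3 Δ0: r=1 clk=1 q=1 p=0 u=0 x=1 v=0
  Δ1: clk:1→0
  (1Δ to stable)
t=4 Δ0: r=1 clk=0 q=1 p=0 u=0 x=1 v=0
  Δ1: clk:0→1
  Δ2: q:1→0, u:0→1
  Δ3: p:0→1, v:0→1
  Δ4: p:1→0
  (4Δ to stable)
t=5 Δ0: r=1 clk=1 q=0 p=0 u=1 x=1 v=1
  Δ1: clk:1→0
  (1Δ to stable)
t=6 Δ0: r=1 clk=0 q=0 p=0 u=1 x=1 v=1
  Δ1: clk:0→1
  Δ2: q:0→1, u:1→0
  Δ3: p:0→1, v:1→0
  Δ4: p:1→0
  (4Δ to stable)
t=7 Δ0: r=1 clk=1 q=1 p=0 u=0 x=1 v=0
  Δ1: clk:1→0
  (1Δ to stable)
t=8 Δ0: r=1 clk=0 q=1 p=0 u=0 x=1 v=0
  Δ1: clk:0→1
  Δ2: q:1→0, u:0→1
  Δ3: p:0→1, v:0→1
  Δ4: p:1→0
  (4Δ to stable)
t=9 Δ0: r=1 clk=1 q=0 p=0 u=1 x=1 v=1
  Δ1: clk:1→0
  (1Δ to stable)
t=10 Δ0: r=1 clk=0 q=0 p=0 u=1 x=1 v=1
  Δ1: clk:0→1
  Δ2: q:0→1, u:1→0
  Δ3: p:0→1, v:1→0
  Δ4: p:1→0
  (4Δ to stable)
t=11 Δ0: r=1 clk=1 q=1 p=0 u=0 x=1 v=0
  Δ1: clk:1→0
  (1Δ to stable)
t=12 Δ0: r=1 clk=0 q=1 p=0 u=0 x=1 v=0
  Δ1: clk:0→1
  Δ2: q:1→0, u:0→1
  Δ3: p:0→1, v:0→1
  Δ4: p:1→0
  (4Δ to stable)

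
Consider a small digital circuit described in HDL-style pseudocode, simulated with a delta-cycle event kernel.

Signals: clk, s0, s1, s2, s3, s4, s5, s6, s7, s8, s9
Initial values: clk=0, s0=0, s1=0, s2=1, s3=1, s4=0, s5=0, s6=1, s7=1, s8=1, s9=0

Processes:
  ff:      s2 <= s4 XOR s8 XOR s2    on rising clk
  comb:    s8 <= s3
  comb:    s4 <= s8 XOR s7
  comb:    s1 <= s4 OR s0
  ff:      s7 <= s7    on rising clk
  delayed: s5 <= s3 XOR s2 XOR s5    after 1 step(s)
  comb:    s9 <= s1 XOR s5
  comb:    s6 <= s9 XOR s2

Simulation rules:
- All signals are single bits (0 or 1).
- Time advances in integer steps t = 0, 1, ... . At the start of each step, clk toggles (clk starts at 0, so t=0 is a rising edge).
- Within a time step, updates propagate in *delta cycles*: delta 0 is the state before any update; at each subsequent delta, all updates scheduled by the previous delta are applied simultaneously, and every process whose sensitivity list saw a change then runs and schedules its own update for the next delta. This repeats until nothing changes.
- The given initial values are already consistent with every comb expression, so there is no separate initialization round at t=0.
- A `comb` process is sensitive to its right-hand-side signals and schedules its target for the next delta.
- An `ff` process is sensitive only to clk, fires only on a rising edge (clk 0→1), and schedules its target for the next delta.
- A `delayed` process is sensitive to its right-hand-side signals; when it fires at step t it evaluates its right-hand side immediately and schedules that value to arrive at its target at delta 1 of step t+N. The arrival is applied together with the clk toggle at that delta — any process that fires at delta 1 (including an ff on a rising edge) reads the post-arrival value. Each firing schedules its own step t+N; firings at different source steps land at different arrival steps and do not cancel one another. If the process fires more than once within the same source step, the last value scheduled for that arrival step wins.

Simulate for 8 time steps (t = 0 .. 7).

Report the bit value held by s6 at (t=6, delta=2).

[bits: s4,s1,s3,s5,clk,s9,s2,s8,s7,s6,s0]
t=0: Δ0=00100011110 Δ1=00101011110 Δ2=00101001110 Δ3=00101001100 | 3Δ
t=1: Δ0=00101001100 Δ1=00110001100 Δ2=00110101100 Δ3=00110101110 | 3Δ
t=2: Δ0=00110101110 Δ1=00101101110 Δ2=00101011110 | 2Δ
t=3: Δ0=00101011110 Δ1=00100011110 | 1Δ
t=4: Δ0=00100011110 Δ1=00101011110 Δ2=00101001110 Δ3=00101001100 | 3Δ
t=5: Δ0=00101001100 Δ1=00110001100 Δ2=00110101100 Δ3=00110101110 | 3Δ
t=6: Δ0=00110101110 Δ1=00101101110 Δ2=00101011110 | 2Δ
t=7: Δ0=00101011110 Δ1=00100011110 | 1Δ

1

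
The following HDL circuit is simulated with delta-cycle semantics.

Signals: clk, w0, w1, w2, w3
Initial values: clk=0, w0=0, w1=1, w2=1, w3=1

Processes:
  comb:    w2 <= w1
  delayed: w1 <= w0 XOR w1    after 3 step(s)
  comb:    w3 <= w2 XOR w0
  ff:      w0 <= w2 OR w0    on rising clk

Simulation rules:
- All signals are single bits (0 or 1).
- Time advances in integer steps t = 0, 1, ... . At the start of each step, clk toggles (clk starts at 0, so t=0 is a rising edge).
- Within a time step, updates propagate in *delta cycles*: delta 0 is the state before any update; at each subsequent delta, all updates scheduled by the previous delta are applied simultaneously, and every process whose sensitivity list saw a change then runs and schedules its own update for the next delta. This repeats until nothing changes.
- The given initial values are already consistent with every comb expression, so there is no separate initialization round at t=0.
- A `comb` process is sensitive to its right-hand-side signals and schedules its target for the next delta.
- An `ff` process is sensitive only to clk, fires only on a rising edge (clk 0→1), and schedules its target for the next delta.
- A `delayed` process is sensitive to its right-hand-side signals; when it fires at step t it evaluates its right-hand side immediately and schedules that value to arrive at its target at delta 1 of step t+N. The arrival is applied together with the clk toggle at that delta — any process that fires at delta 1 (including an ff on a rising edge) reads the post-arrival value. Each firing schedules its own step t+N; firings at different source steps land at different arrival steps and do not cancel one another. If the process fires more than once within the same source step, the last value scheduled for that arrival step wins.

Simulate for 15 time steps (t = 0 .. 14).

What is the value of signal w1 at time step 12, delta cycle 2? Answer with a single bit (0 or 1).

1

[bits: w1,w2,clk,w3,w0]
t=0: Δ0=11010 Δ1=11110 Δ2=11111 Δ3=11101 | 3Δ
t=1: Δ0=11101 Δ1=11001 | 1Δ
t=2: Δ0=11001 Δ1=11101 | 1Δ
t=3: Δ0=11101 Δ1=01001 Δ2=00001 Δ3=00011 | 3Δ
t=4: Δ0=00011 Δ1=00111 | 1Δ
t=5: Δ0=00111 Δ1=00011 | 1Δ
t=6: Δ0=00011 Δ1=10111 Δ2=11111 Δ3=11101 | 3Δ
t=7: Δ0=11101 Δ1=11001 | 1Δ
t=8: Δ0=11001 Δ1=11101 | 1Δ
t=9: Δ0=11101 Δ1=01001 Δ2=00001 Δ3=00011 | 3Δ
t=10: Δ0=00011 Δ1=00111 | 1Δ
t=11: Δ0=00111 Δ1=00011 | 1Δ
t=12: Δ0=00011 Δ1=10111 Δ2=11111 Δ3=11101 | 3Δ
t=13: Δ0=11101 Δ1=11001 | 1Δ
t=14: Δ0=11001 Δ1=11101 | 1Δ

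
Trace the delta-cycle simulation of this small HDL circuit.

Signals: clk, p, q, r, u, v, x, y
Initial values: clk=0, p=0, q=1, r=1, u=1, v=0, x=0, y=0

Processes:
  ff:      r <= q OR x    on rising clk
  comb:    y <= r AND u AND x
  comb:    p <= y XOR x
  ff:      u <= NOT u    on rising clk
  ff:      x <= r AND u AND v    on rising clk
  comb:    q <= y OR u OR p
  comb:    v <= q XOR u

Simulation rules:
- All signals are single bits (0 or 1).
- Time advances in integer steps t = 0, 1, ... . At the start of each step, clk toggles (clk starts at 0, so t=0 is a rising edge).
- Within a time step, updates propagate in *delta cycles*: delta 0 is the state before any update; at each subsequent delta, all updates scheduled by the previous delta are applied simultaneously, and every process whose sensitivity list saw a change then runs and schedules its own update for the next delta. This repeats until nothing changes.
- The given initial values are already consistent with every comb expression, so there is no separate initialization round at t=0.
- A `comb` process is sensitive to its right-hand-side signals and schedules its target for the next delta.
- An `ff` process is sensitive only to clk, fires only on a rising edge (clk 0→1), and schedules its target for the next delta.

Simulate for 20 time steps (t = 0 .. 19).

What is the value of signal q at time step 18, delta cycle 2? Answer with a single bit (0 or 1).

0

t=0 Δ0: q=1 v=0 clk=0 u=1 y=0 r=1 x=0 p=0
  Δ1: clk:0→1
  Δ2: u:1→0
  Δ3: q:1→0, v:0→1
  Δ4: v:1→0
  (4Δ to stable)
t=1 Δ0: q=0 v=0 clk=1 u=0 y=0 r=1 x=0 p=0
  Δ1: clk:1→0
  (1Δ to stable)
t=2 Δ0: q=0 v=0 clk=0 u=0 y=0 r=1 x=0 p=0
  Δ1: clk:0→1
  Δ2: u:0→1, r:1→0
  Δ3: q:0→1, v:0→1
  Δ4: v:1→0
  (4Δ to stable)
t=3 Δ0: q=1 v=0 clk=1 u=1 y=0 r=0 x=0 p=0
  Δ1: clk:1→0
  (1Δ to stable)
t=4 Δ0: q=1 v=0 clk=0 u=1 y=0 r=0 x=0 p=0
  Δ1: clk:0→1
  Δ2: u:1→0, r:0→1
  Δ3: q:1→0, v:0→1
  Δ4: v:1→0
  (4Δ to stable)
t=5 Δ0: q=0 v=0 clk=1 u=0 y=0 r=1 x=0 p=0
  Δ1: clk:1→0
  (1Δ to stable)
t=6 Δ0: q=0 v=0 clk=0 u=0 y=0 r=1 x=0 p=0
  Δ1: clk:0→1
  Δ2: u:0→1, r:1→0
  Δ3: q:0→1, v:0→1
  Δ4: v:1→0
  (4Δ to stable)
t=7 Δ0: q=1 v=0 clk=1 u=1 y=0 r=0 x=0 p=0
  Δ1: clk:1→0
  (1Δ to stable)
t=8 Δ0: q=1 v=0 clk=0 u=1 y=0 r=0 x=0 p=0
  Δ1: clk:0→1
  Δ2: u:1→0, r:0→1
  Δ3: q:1→0, v:0→1
  Δ4: v:1→0
  (4Δ to stable)
t=9 Δ0: q=0 v=0 clk=1 u=0 y=0 r=1 x=0 p=0
  Δ1: clk:1→0
  (1Δ to stable)
t=10 Δ0: q=0 v=0 clk=0 u=0 y=0 r=1 x=0 p=0
  Δ1: clk:0→1
  Δ2: u:0→1, r:1→0
  Δ3: q:0→1, v:0→1
  Δ4: v:1→0
  (4Δ to stable)
t=11 Δ0: q=1 v=0 clk=1 u=1 y=0 r=0 x=0 p=0
  Δ1: clk:1→0
  (1Δ to stable)
t=12 Δ0: q=1 v=0 clk=0 u=1 y=0 r=0 x=0 p=0
  Δ1: clk:0→1
  Δ2: u:1→0, r:0→1
  Δ3: q:1→0, v:0→1
  Δ4: v:1→0
  (4Δ to stable)
t=13 Δ0: q=0 v=0 clk=1 u=0 y=0 r=1 x=0 p=0
  Δ1: clk:1→0
  (1Δ to stable)
t=14 Δ0: q=0 v=0 clk=0 u=0 y=0 r=1 x=0 p=0
  Δ1: clk:0→1
  Δ2: u:0→1, r:1→0
  Δ3: q:0→1, v:0→1
  Δ4: v:1→0
  (4Δ to stable)
t=15 Δ0: q=1 v=0 clk=1 u=1 y=0 r=0 x=0 p=0
  Δ1: clk:1→0
  (1Δ to stable)
t=16 Δ0: q=1 v=0 clk=0 u=1 y=0 r=0 x=0 p=0
  Δ1: clk:0→1
  Δ2: u:1→0, r:0→1
  Δ3: q:1→0, v:0→1
  Δ4: v:1→0
  (4Δ to stable)
t=17 Δ0: q=0 v=0 clk=1 u=0 y=0 r=1 x=0 p=0
  Δ1: clk:1→0
  (1Δ to stable)
t=18 Δ0: q=0 v=0 clk=0 u=0 y=0 r=1 x=0 p=0
  Δ1: clk:0→1
  Δ2: u:0→1, r:1→0
  Δ3: q:0→1, v:0→1
  Δ4: v:1→0
  (4Δ to stable)
t=19 Δ0: q=1 v=0 clk=1 u=1 y=0 r=0 x=0 p=0
  Δ1: clk:1→0
  (1Δ to stable)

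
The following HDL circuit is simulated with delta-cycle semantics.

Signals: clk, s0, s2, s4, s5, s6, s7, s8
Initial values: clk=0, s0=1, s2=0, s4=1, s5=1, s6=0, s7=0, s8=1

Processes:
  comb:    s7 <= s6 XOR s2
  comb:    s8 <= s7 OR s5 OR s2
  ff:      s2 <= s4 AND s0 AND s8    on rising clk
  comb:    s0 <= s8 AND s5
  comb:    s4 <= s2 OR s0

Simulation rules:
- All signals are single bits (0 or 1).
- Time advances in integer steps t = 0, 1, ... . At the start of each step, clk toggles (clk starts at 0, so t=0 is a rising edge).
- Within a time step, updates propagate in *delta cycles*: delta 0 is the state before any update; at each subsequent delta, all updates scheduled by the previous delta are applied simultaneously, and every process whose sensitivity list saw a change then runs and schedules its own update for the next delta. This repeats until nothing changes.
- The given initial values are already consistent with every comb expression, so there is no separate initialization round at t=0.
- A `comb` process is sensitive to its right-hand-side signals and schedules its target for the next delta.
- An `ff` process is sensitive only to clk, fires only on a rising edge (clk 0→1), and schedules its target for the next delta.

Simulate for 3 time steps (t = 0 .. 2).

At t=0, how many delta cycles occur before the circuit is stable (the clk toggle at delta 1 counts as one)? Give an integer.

3

t=0 Δ0: s0=1 s4=1 clk=0 s7=0 s6=0 s2=0 s5=1 s8=1
  Δ1: clk:0→1
  Δ2: s2:0→1
  Δ3: s7:0→1
  (3Δ to stable)
t=1 Δ0: s0=1 s4=1 clk=1 s7=1 s6=0 s2=1 s5=1 s8=1
  Δ1: clk:1→0
  (1Δ to stable)
t=2 Δ0: s0=1 s4=1 clk=0 s7=1 s6=0 s2=1 s5=1 s8=1
  Δ1: clk:0→1
  (1Δ to stable)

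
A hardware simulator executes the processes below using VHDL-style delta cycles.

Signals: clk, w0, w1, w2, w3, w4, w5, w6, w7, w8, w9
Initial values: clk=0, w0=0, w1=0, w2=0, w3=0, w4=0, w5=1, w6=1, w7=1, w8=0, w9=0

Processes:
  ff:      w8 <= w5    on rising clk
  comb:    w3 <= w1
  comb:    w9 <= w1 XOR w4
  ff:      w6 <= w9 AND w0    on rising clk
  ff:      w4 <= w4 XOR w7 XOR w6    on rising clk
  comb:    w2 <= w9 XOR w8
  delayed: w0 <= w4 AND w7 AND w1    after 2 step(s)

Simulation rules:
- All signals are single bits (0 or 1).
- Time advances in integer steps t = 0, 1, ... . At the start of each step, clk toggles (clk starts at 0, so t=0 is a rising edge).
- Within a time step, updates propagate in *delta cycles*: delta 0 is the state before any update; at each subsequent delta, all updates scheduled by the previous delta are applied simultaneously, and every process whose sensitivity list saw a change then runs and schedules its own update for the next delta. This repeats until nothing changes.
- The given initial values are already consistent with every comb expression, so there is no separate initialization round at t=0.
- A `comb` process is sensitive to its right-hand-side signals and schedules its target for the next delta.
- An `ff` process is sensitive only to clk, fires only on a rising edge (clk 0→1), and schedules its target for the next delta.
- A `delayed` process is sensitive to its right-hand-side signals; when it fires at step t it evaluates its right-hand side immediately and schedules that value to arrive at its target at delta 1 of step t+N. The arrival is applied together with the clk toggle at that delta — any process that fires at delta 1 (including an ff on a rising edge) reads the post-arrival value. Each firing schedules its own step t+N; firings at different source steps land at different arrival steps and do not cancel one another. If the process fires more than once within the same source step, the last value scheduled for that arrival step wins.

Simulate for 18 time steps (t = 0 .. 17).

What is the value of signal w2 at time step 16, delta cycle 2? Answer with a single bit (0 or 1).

0

t0.Δ0 w4=0 w1=0 w2=0 w5=1 clk=0 w8=0 w7=1 w9=0 w0=0 w6=1 w3=0
t0.Δ1 w4=0 w1=0 w2=0 w5=1 clk=1 w8=0 w7=1 w9=0 w0=0 w6=1 w3=0
t0.Δ2 w4=0 w1=0 w2=0 w5=1 clk=1 w8=1 w7=1 w9=0 w0=0 w6=0 w3=0
t0.Δ3 w4=0 w1=0 w2=1 w5=1 clk=1 w8=1 w7=1 w9=0 w0=0 w6=0 w3=0
t1.Δ0 w4=0 w1=0 w2=1 w5=1 clk=1 w8=1 w7=1 w9=0 w0=0 w6=0 w3=0
t1.Δ1 w4=0 w1=0 w2=1 w5=1 clk=0 w8=1 w7=1 w9=0 w0=0 w6=0 w3=0
t2.Δ0 w4=0 w1=0 w2=1 w5=1 clk=0 w8=1 w7=1 w9=0 w0=0 w6=0 w3=0
t2.Δ1 w4=0 w1=0 w2=1 w5=1 clk=1 w8=1 w7=1 w9=0 w0=0 w6=0 w3=0
t2.Δ2 w4=1 w1=0 w2=1 w5=1 clk=1 w8=1 w7=1 w9=0 w0=0 w6=0 w3=0
t2.Δ3 w4=1 w1=0 w2=1 w5=1 clk=1 w8=1 w7=1 w9=1 w0=0 w6=0 w3=0
t2.Δ4 w4=1 w1=0 w2=0 w5=1 clk=1 w8=1 w7=1 w9=1 w0=0 w6=0 w3=0
t3.Δ0 w4=1 w1=0 w2=0 w5=1 clk=1 w8=1 w7=1 w9=1 w0=0 w6=0 w3=0
t3.Δ1 w4=1 w1=0 w2=0 w5=1 clk=0 w8=1 w7=1 w9=1 w0=0 w6=0 w3=0
t4.Δ0 w4=1 w1=0 w2=0 w5=1 clk=0 w8=1 w7=1 w9=1 w0=0 w6=0 w3=0
t4.Δ1 w4=1 w1=0 w2=0 w5=1 clk=1 w8=1 w7=1 w9=1 w0=0 w6=0 w3=0
t4.Δ2 w4=0 w1=0 w2=0 w5=1 clk=1 w8=1 w7=1 w9=1 w0=0 w6=0 w3=0
t4.Δ3 w4=0 w1=0 w2=0 w5=1 clk=1 w8=1 w7=1 w9=0 w0=0 w6=0 w3=0
t4.Δ4 w4=0 w1=0 w2=1 w5=1 clk=1 w8=1 w7=1 w9=0 w0=0 w6=0 w3=0
t5.Δ0 w4=0 w1=0 w2=1 w5=1 clk=1 w8=1 w7=1 w9=0 w0=0 w6=0 w3=0
t5.Δ1 w4=0 w1=0 w2=1 w5=1 clk=0 w8=1 w7=1 w9=0 w0=0 w6=0 w3=0
t6.Δ0 w4=0 w1=0 w2=1 w5=1 clk=0 w8=1 w7=1 w9=0 w0=0 w6=0 w3=0
t6.Δ1 w4=0 w1=0 w2=1 w5=1 clk=1 w8=1 w7=1 w9=0 w0=0 w6=0 w3=0
t6.Δ2 w4=1 w1=0 w2=1 w5=1 clk=1 w8=1 w7=1 w9=0 w0=0 w6=0 w3=0
t6.Δ3 w4=1 w1=0 w2=1 w5=1 clk=1 w8=1 w7=1 w9=1 w0=0 w6=0 w3=0
t6.Δ4 w4=1 w1=0 w2=0 w5=1 clk=1 w8=1 w7=1 w9=1 w0=0 w6=0 w3=0
t7.Δ0 w4=1 w1=0 w2=0 w5=1 clk=1 w8=1 w7=1 w9=1 w0=0 w6=0 w3=0
t7.Δ1 w4=1 w1=0 w2=0 w5=1 clk=0 w8=1 w7=1 w9=1 w0=0 w6=0 w3=0
t8.Δ0 w4=1 w1=0 w2=0 w5=1 clk=0 w8=1 w7=1 w9=1 w0=0 w6=0 w3=0
t8.Δ1 w4=1 w1=0 w2=0 w5=1 clk=1 w8=1 w7=1 w9=1 w0=0 w6=0 w3=0
t8.Δ2 w4=0 w1=0 w2=0 w5=1 clk=1 w8=1 w7=1 w9=1 w0=0 w6=0 w3=0
t8.Δ3 w4=0 w1=0 w2=0 w5=1 clk=1 w8=1 w7=1 w9=0 w0=0 w6=0 w3=0
t8.Δ4 w4=0 w1=0 w2=1 w5=1 clk=1 w8=1 w7=1 w9=0 w0=0 w6=0 w3=0
t9.Δ0 w4=0 w1=0 w2=1 w5=1 clk=1 w8=1 w7=1 w9=0 w0=0 w6=0 w3=0
t9.Δ1 w4=0 w1=0 w2=1 w5=1 clk=0 w8=1 w7=1 w9=0 w0=0 w6=0 w3=0
t10.Δ0 w4=0 w1=0 w2=1 w5=1 clk=0 w8=1 w7=1 w9=0 w0=0 w6=0 w3=0
t10.Δ1 w4=0 w1=0 w2=1 w5=1 clk=1 w8=1 w7=1 w9=0 w0=0 w6=0 w3=0
t10.Δ2 w4=1 w1=0 w2=1 w5=1 clk=1 w8=1 w7=1 w9=0 w0=0 w6=0 w3=0
t10.Δ3 w4=1 w1=0 w2=1 w5=1 clk=1 w8=1 w7=1 w9=1 w0=0 w6=0 w3=0
t10.Δ4 w4=1 w1=0 w2=0 w5=1 clk=1 w8=1 w7=1 w9=1 w0=0 w6=0 w3=0
t11.Δ0 w4=1 w1=0 w2=0 w5=1 clk=1 w8=1 w7=1 w9=1 w0=0 w6=0 w3=0
t11.Δ1 w4=1 w1=0 w2=0 w5=1 clk=0 w8=1 w7=1 w9=1 w0=0 w6=0 w3=0
t12.Δ0 w4=1 w1=0 w2=0 w5=1 clk=0 w8=1 w7=1 w9=1 w0=0 w6=0 w3=0
t12.Δ1 w4=1 w1=0 w2=0 w5=1 clk=1 w8=1 w7=1 w9=1 w0=0 w6=0 w3=0
t12.Δ2 w4=0 w1=0 w2=0 w5=1 clk=1 w8=1 w7=1 w9=1 w0=0 w6=0 w3=0
t12.Δ3 w4=0 w1=0 w2=0 w5=1 clk=1 w8=1 w7=1 w9=0 w0=0 w6=0 w3=0
t12.Δ4 w4=0 w1=0 w2=1 w5=1 clk=1 w8=1 w7=1 w9=0 w0=0 w6=0 w3=0
t13.Δ0 w4=0 w1=0 w2=1 w5=1 clk=1 w8=1 w7=1 w9=0 w0=0 w6=0 w3=0
t13.Δ1 w4=0 w1=0 w2=1 w5=1 clk=0 w8=1 w7=1 w9=0 w0=0 w6=0 w3=0
t14.Δ0 w4=0 w1=0 w2=1 w5=1 clk=0 w8=1 w7=1 w9=0 w0=0 w6=0 w3=0
t14.Δ1 w4=0 w1=0 w2=1 w5=1 clk=1 w8=1 w7=1 w9=0 w0=0 w6=0 w3=0
t14.Δ2 w4=1 w1=0 w2=1 w5=1 clk=1 w8=1 w7=1 w9=0 w0=0 w6=0 w3=0
t14.Δ3 w4=1 w1=0 w2=1 w5=1 clk=1 w8=1 w7=1 w9=1 w0=0 w6=0 w3=0
t14.Δ4 w4=1 w1=0 w2=0 w5=1 clk=1 w8=1 w7=1 w9=1 w0=0 w6=0 w3=0
t15.Δ0 w4=1 w1=0 w2=0 w5=1 clk=1 w8=1 w7=1 w9=1 w0=0 w6=0 w3=0
t15.Δ1 w4=1 w1=0 w2=0 w5=1 clk=0 w8=1 w7=1 w9=1 w0=0 w6=0 w3=0
t16.Δ0 w4=1 w1=0 w2=0 w5=1 clk=0 w8=1 w7=1 w9=1 w0=0 w6=0 w3=0
t16.Δ1 w4=1 w1=0 w2=0 w5=1 clk=1 w8=1 w7=1 w9=1 w0=0 w6=0 w3=0
t16.Δ2 w4=0 w1=0 w2=0 w5=1 clk=1 w8=1 w7=1 w9=1 w0=0 w6=0 w3=0
t16.Δ3 w4=0 w1=0 w2=0 w5=1 clk=1 w8=1 w7=1 w9=0 w0=0 w6=0 w3=0
t16.Δ4 w4=0 w1=0 w2=1 w5=1 clk=1 w8=1 w7=1 w9=0 w0=0 w6=0 w3=0
t17.Δ0 w4=0 w1=0 w2=1 w5=1 clk=1 w8=1 w7=1 w9=0 w0=0 w6=0 w3=0
t17.Δ1 w4=0 w1=0 w2=1 w5=1 clk=0 w8=1 w7=1 w9=0 w0=0 w6=0 w3=0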